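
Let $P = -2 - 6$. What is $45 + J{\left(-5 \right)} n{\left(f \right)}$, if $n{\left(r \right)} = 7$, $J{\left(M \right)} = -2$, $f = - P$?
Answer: $31$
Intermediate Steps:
$P = -8$ ($P = -2 - 6 = -8$)
$f = 8$ ($f = \left(-1\right) \left(-8\right) = 8$)
$45 + J{\left(-5 \right)} n{\left(f \right)} = 45 - 14 = 31$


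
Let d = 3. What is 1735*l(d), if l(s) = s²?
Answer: 15615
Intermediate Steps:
1735*l(d) = 1735*3² = 1735*9 = 15615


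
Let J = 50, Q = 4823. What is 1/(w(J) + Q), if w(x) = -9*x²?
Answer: -1/17677 ≈ -5.6571e-5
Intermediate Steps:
1/(w(J) + Q) = 1/(-9*50² + 4823) = 1/(-9*2500 + 4823) = 1/(-22500 + 4823) = 1/(-17677) = -1/17677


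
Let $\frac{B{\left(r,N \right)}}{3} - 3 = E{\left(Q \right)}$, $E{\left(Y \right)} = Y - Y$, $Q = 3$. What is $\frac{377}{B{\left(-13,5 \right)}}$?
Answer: $\frac{377}{9} \approx 41.889$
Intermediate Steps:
$E{\left(Y \right)} = 0$
$B{\left(r,N \right)} = 9$ ($B{\left(r,N \right)} = 9 + 3 \cdot 0 = 9 + 0 = 9$)
$\frac{377}{B{\left(-13,5 \right)}} = \frac{377}{9}$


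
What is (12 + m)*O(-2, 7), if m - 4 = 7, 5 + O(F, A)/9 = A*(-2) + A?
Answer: -2484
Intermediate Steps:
O(F, A) = -45 - 9*A (O(F, A) = -45 + 9*(A*(-2) + A) = -45 + 9*(-2*A + A) = -45 + 9*(-A) = -45 - 9*A)
m = 11 (m = 4 + 7 = 11)
(12 + m)*O(-2, 7) = (12 + 11)*(-45 - 9*7) = 23*(-45 - 63) = 23*(-108) = -2484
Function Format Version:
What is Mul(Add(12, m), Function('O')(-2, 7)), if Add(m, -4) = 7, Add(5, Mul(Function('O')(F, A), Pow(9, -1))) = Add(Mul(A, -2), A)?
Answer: -2484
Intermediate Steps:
Function('O')(F, A) = Add(-45, Mul(-9, A)) (Function('O')(F, A) = Add(-45, Mul(9, Add(Mul(A, -2), A))) = Add(-45, Mul(9, Add(Mul(-2, A), A))) = Add(-45, Mul(9, Mul(-1, A))) = Add(-45, Mul(-9, A)))
m = 11 (m = Add(4, 7) = 11)
Mul(Add(12, m), Function('O')(-2, 7)) = Mul(Add(12, 11), Add(-45, Mul(-9, 7))) = Mul(23, Add(-45, -63)) = Mul(23, -108) = -2484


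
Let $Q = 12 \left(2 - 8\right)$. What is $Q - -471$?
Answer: $399$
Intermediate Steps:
$Q = -72$ ($Q = 12 \left(-6\right) = -72$)
$Q - -471 = -72 - -471 = -72 + 471 = 399$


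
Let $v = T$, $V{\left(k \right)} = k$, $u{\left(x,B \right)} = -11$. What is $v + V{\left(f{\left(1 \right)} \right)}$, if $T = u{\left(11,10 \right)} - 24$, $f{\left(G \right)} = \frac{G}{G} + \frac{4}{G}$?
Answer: $-30$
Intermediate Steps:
$f{\left(G \right)} = 1 + \frac{4}{G}$
$T = -35$ ($T = -11 - 24 = -35$)
$v = -35$
$v + V{\left(f{\left(1 \right)} \right)} = -35 + \frac{4 + 1}{1} = -35 + 1 \cdot 5 = -35 + 5 = -30$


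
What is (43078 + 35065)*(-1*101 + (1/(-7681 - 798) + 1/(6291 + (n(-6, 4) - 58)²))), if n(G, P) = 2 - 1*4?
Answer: -661906069670443/83865789 ≈ -7.8924e+6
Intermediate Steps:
n(G, P) = -2 (n(G, P) = 2 - 4 = -2)
(43078 + 35065)*(-1*101 + (1/(-7681 - 798) + 1/(6291 + (n(-6, 4) - 58)²))) = (43078 + 35065)*(-1*101 + (1/(-7681 - 798) + 1/(6291 + (-2 - 58)²))) = 78143*(-101 + (1/(-8479) + 1/(6291 + (-60)²))) = 78143*(-101 + (-1/8479 + 1/(6291 + 3600))) = 78143*(-101 + (-1/8479 + 1/9891)) = 78143*(-101 - 1412/83865789) = 78143*(-8470446101/83865789) = -661906069670443/83865789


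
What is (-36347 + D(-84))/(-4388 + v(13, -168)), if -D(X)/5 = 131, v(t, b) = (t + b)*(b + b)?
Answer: -18501/23846 ≈ -0.77585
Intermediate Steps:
v(t, b) = 2*b*(b + t) (v(t, b) = (b + t)*(2*b) = 2*b*(b + t))
D(X) = -655 (D(X) = -5*131 = -655)
(-36347 + D(-84))/(-4388 + v(13, -168)) = (-36347 - 655)/(-4388 + 2*(-168)*(-168 + 13)) = -37002/(-4388 + 2*(-168)*(-155)) = -37002/(-4388 + 52080) = -37002/47692 = -37002*1/47692 = -18501/23846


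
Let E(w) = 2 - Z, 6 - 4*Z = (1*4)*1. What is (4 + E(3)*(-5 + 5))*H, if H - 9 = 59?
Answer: 272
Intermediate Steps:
H = 68 (H = 9 + 59 = 68)
Z = ½ (Z = 3/2 - 1*4/4 = 3/2 - 1 = ½ ≈ 0.50000)
E(w) = 3/2 (E(w) = 2 - 1*½ = 2 - ½ = 3/2)
(4 + E(3)*(-5 + 5))*H = (4 + 3*(-5 + 5)/2)*68 = (4 + (3/2)*0)*68 = (4 + 0)*68 = 4*68 = 272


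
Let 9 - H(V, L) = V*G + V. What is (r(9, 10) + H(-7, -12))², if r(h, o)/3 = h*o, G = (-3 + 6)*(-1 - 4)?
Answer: 32761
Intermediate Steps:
G = -15 (G = 3*(-5) = -15)
H(V, L) = 9 + 14*V (H(V, L) = 9 - (V*(-15) + V) = 9 - (-15*V + V) = 9 - (-14)*V = 9 + 14*V)
r(h, o) = 3*h*o (r(h, o) = 3*(h*o) = 3*h*o)
(r(9, 10) + H(-7, -12))² = (3*9*10 + (9 + 14*(-7)))² = (270 + (9 - 98))² = (270 - 89)² = 181² = 32761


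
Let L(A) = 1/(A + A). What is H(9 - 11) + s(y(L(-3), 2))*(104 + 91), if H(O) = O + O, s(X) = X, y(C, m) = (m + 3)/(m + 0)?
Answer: 967/2 ≈ 483.50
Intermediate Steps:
L(A) = 1/(2*A)
y(C, m) = (3 + m)/m
H(O) = 2*O
H(9 - 11) + s(y(L(-3), 2))*(104 + 91) = 2*(9 - 11) + ((3 + 2)/2)*(104 + 91) = 2*(-2) + ((½)*5)*195 = -4 + (5/2)*195 = -4 + 975/2 = 967/2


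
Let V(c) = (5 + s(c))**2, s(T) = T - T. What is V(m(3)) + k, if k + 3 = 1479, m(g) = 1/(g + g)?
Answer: 1501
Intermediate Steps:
s(T) = 0
m(g) = 1/(2*g)
k = 1476 (k = -3 + 1479 = 1476)
V(c) = 25 (V(c) = (5 + 0)**2 = 5**2 = 25)
V(m(3)) + k = 25 + 1476 = 1501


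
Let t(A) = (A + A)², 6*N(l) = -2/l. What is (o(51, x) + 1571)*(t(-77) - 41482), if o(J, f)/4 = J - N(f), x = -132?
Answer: -346879176/11 ≈ -3.1534e+7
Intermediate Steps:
N(l) = -1/(3*l) (N(l) = (-2/l)/6 = -1/(3*l))
t(A) = 4*A² (t(A) = (2*A)² = 4*A²)
o(J, f) = 4*J + 4/(3*f) (o(J, f) = 4*(J - (-1)/(3*f)) = 4*(J + 1/(3*f)) = 4*J + 4/(3*f))
(o(51, x) + 1571)*(t(-77) - 41482) = ((4*51 + (4/3)/(-132)) + 1571)*(4*(-77)² - 41482) = ((204 + (4/3)*(-1/132)) + 1571)*(4*5929 - 41482) = ((204 - 1/99) + 1571)*(23716 - 41482) = (20195/99 + 1571)*(-17766) = (175724/99)*(-17766) = -346879176/11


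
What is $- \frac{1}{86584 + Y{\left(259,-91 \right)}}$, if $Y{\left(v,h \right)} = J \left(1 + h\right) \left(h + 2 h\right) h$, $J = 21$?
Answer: $\frac{1}{46866686} \approx 2.1337 \cdot 10^{-8}$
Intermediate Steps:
$Y{\left(v,h \right)} = 63 h^{2} \left(1 + h\right)$ ($Y{\left(v,h \right)} = 21 \left(1 + h\right) \left(h + 2 h\right) h = 21 \left(1 + h\right) 3 h h = 21 \cdot 3 h \left(1 + h\right) h = 63 h \left(1 + h\right) h = 63 h^{2} \left(1 + h\right)$)
$- \frac{1}{86584 + Y{\left(259,-91 \right)}} = - \frac{1}{86584 + 63 \left(-91\right)^{2} \left(1 - 91\right)} = - \frac{1}{86584 + 63 \cdot 8281 \left(-90\right)} = - \frac{1}{86584 - 46953270} = - \frac{1}{-46866686} = \left(-1\right) \left(- \frac{1}{46866686}\right) = \frac{1}{46866686}$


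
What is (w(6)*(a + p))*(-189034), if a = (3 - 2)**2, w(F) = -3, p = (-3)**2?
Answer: 5671020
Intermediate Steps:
p = 9
a = 1 (a = 1**2 = 1)
(w(6)*(a + p))*(-189034) = -3*(1 + 9)*(-189034) = -3*10*(-189034) = -30*(-189034) = 5671020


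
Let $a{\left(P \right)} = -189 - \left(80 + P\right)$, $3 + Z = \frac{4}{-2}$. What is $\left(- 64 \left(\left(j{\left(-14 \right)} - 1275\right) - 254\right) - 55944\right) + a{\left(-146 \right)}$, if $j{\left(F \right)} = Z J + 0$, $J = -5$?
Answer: $40189$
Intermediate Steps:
$Z = -5$ ($Z = -3 + \frac{4}{-2} = -3 + 4 \left(- \frac{1}{2}\right) = -3 - 2 = -5$)
$j{\left(F \right)} = 25$ ($j{\left(F \right)} = \left(-5\right) \left(-5\right) + 0 = 25 + 0 = 25$)
$a{\left(P \right)} = -269 - P$ ($a{\left(P \right)} = -189 - \left(80 + P\right) = -269 - P$)
$\left(- 64 \left(\left(j{\left(-14 \right)} - 1275\right) - 254\right) - 55944\right) + a{\left(-146 \right)} = \left(- 64 \left(\left(25 - 1275\right) - 254\right) - 55944\right) - 123 = \left(- 64 \left(-1250 - 254\right) - 55944\right) + \left(-269 + 146\right) = \left(\left(-64\right) \left(-1504\right) - 55944\right) - 123 = \left(96256 - 55944\right) - 123 = 40312 - 123 = 40189$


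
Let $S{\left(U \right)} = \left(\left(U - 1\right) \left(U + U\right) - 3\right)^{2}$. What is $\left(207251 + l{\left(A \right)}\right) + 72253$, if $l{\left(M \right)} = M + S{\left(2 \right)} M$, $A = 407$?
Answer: $280318$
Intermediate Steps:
$S{\left(U \right)} = \left(-3 + 2 U \left(-1 + U\right)\right)^{2}$ ($S{\left(U \right)} = \left(\left(-1 + U\right) 2 U - 3\right)^{2} = \left(2 U \left(-1 + U\right) - 3\right)^{2} = \left(-3 + 2 U \left(-1 + U\right)\right)^{2}$)
$l{\left(M \right)} = 2 M$ ($l{\left(M \right)} = M + \left(3 - 2 \cdot 2^{2} + 2 \cdot 2\right)^{2} M = M + \left(3 - 8 + 4\right)^{2} M = M + \left(-1\right)^{2} M = M + 1 M = M + M = 2 M$)
$\left(207251 + l{\left(A \right)}\right) + 72253 = \left(207251 + 2 \cdot 407\right) + 72253 = \left(207251 + 814\right) + 72253 = 208065 + 72253 = 280318$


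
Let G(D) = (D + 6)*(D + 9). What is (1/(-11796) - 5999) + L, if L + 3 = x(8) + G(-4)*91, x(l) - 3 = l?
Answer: -59935477/11796 ≈ -5081.0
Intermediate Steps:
x(l) = 3 + l
G(D) = (6 + D)*(9 + D)
L = 918 (L = -3 + ((3 + 8) + (54 + (-4)² + 15*(-4))*91) = -3 + (11 + (54 + 16 - 60)*91) = -3 + (11 + 10*91) = -3 + (11 + 910) = -3 + 921 = 918)
(1/(-11796) - 5999) + L = (1/(-11796) - 5999) + 918 = (-1/11796 - 5999) + 918 = -70764205/11796 + 918 = -59935477/11796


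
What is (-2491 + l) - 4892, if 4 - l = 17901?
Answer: -25280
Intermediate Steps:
l = -17897 (l = 4 - 1*17901 = 4 - 17901 = -17897)
(-2491 + l) - 4892 = (-2491 - 17897) - 4892 = -20388 - 4892 = -25280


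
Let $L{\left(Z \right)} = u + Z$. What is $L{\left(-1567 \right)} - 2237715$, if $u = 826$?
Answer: $-2238456$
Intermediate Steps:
$L{\left(Z \right)} = 826 + Z$
$L{\left(-1567 \right)} - 2237715 = \left(826 - 1567\right) - 2237715 = -741 - 2237715 = -2238456$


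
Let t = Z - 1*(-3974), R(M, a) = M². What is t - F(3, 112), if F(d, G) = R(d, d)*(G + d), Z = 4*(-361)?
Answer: 1495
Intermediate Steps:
Z = -1444
F(d, G) = d²*(G + d)
t = 2530 (t = -1444 - 1*(-3974) = -1444 + 3974 = 2530)
t - F(3, 112) = 2530 - 3²*(112 + 3) = 2530 - 9*115 = 2530 - 1*1035 = 2530 - 1035 = 1495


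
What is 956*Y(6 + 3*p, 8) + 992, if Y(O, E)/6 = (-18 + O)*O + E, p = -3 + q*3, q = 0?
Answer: 408248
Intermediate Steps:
p = -3 (p = -3 + 0*3 = -3 + 0 = -3)
Y(O, E) = 6*E + 6*O*(-18 + O) (Y(O, E) = 6*((-18 + O)*O + E) = 6*(O*(-18 + O) + E) = 6*(E + O*(-18 + O)) = 6*E + 6*O*(-18 + O))
956*Y(6 + 3*p, 8) + 992 = 956*(-108*(6 + 3*(-3)) + 6*8 + 6*(6 + 3*(-3))**2) + 992 = 956*(-108*(6 - 9) + 48 + 6*(6 - 9)**2) + 992 = 956*(-108*(-3) + 48 + 6*(-3)**2) + 992 = 956*(324 + 48 + 6*9) + 992 = 956*(324 + 48 + 54) + 992 = 956*426 + 992 = 407256 + 992 = 408248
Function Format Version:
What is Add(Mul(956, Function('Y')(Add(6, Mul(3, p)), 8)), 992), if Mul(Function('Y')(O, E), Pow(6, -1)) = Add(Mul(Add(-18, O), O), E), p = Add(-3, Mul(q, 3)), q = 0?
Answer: 408248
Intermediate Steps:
p = -3 (p = Add(-3, Mul(0, 3)) = Add(-3, 0) = -3)
Function('Y')(O, E) = Add(Mul(6, E), Mul(6, O, Add(-18, O))) (Function('Y')(O, E) = Mul(6, Add(Mul(Add(-18, O), O), E)) = Mul(6, Add(Mul(O, Add(-18, O)), E)) = Mul(6, Add(E, Mul(O, Add(-18, O)))) = Add(Mul(6, E), Mul(6, O, Add(-18, O))))
Add(Mul(956, Function('Y')(Add(6, Mul(3, p)), 8)), 992) = Add(Mul(956, Add(Mul(-108, Add(6, Mul(3, -3))), Mul(6, 8), Mul(6, Pow(Add(6, Mul(3, -3)), 2)))), 992) = Add(Mul(956, Add(Mul(-108, Add(6, -9)), 48, Mul(6, Pow(Add(6, -9), 2)))), 992) = Add(Mul(956, Add(Mul(-108, -3), 48, Mul(6, Pow(-3, 2)))), 992) = Add(Mul(956, Add(324, 48, Mul(6, 9))), 992) = Add(Mul(956, Add(324, 48, 54)), 992) = Add(Mul(956, 426), 992) = Add(407256, 992) = 408248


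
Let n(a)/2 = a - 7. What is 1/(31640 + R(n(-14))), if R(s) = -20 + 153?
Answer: 1/31773 ≈ 3.1473e-5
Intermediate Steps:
n(a) = -14 + 2*a (n(a) = 2*(a - 7) = 2*(-7 + a) = -14 + 2*a)
R(s) = 133
1/(31640 + R(n(-14))) = 1/(31640 + 133) = 1/31773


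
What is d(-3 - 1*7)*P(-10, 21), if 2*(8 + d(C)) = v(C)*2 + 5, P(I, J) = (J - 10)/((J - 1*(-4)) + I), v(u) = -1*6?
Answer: -253/30 ≈ -8.4333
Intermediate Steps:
v(u) = -6
P(I, J) = (-10 + J)/(4 + I + J) (P(I, J) = (-10 + J)/((J + 4) + I) = (-10 + J)/((4 + J) + I) = (-10 + J)/(4 + I + J))
d(C) = -23/2 (d(C) = -8 + (-6*2 + 5)/2 = -8 + (-12 + 5)/2 = -8 + (½)*(-7) = -8 - 7/2 = -23/2)
d(-3 - 1*7)*P(-10, 21) = -23*(-10 + 21)/(2*(4 - 10 + 21)) = -23*11/(2*15) = -23*11/30 = -23/2*11/15 = -253/30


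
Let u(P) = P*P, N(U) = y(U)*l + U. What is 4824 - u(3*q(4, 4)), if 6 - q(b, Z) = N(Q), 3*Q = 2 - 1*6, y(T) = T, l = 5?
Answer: 3060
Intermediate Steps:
Q = -4/3 (Q = (2 - 1*6)/3 = (2 - 6)/3 = (⅓)*(-4) = -4/3 ≈ -1.3333)
N(U) = 6*U (N(U) = U*5 + U = 5*U + U = 6*U)
q(b, Z) = 14 (q(b, Z) = 6 - 6*(-4)/3 = 6 - 1*(-8) = 6 + 8 = 14)
u(P) = P²
4824 - u(3*q(4, 4)) = 4824 - (3*14)² = 4824 - 1*42² = 4824 - 1*1764 = 4824 - 1764 = 3060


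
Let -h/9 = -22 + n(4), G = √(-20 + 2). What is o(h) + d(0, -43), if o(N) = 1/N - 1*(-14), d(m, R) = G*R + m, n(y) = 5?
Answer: 2143/153 - 129*I*√2 ≈ 14.007 - 182.43*I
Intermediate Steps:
G = 3*I*√2 (G = √(-18) = 3*I*√2 ≈ 4.2426*I)
d(m, R) = m + 3*I*R*√2 (d(m, R) = (3*I*√2)*R + m = 3*I*R*√2 + m = m + 3*I*R*√2)
h = 153 (h = -9*(-22 + 5) = -9*(-17) = 153)
o(N) = 14 + 1/N (o(N) = 1/N + 14 = 14 + 1/N)
o(h) + d(0, -43) = (14 + 1/153) + (0 + 3*I*(-43)*√2) = (14 + 1/153) + (0 - 129*I*√2) = 2143/153 - 129*I*√2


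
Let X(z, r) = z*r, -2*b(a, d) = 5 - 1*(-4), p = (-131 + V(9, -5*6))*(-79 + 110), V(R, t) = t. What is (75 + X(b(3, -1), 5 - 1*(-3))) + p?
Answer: -4952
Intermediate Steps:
p = -4991 (p = (-131 - 5*6)*(-79 + 110) = (-131 - 30)*31 = -161*31 = -4991)
b(a, d) = -9/2 (b(a, d) = -(5 - 1*(-4))/2 = -(5 + 4)/2 = -½*9 = -9/2)
X(z, r) = r*z
(75 + X(b(3, -1), 5 - 1*(-3))) + p = (75 + (5 - 1*(-3))*(-9/2)) - 4991 = (75 + (5 + 3)*(-9/2)) - 4991 = (75 + 8*(-9/2)) - 4991 = (75 - 36) - 4991 = 39 - 4991 = -4952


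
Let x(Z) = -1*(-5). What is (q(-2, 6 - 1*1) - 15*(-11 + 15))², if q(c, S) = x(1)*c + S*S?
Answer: 2025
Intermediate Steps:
x(Z) = 5
q(c, S) = S² + 5*c (q(c, S) = 5*c + S*S = 5*c + S² = S² + 5*c)
(q(-2, 6 - 1*1) - 15*(-11 + 15))² = (((6 - 1*1)² + 5*(-2)) - 15*(-11 + 15))² = (((6 - 1)² - 10) - 15*4)² = ((5² - 10) - 60)² = ((25 - 10) - 60)² = (15 - 60)² = (-45)² = 2025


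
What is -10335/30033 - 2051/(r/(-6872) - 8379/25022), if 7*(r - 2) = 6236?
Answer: 6178064978277487/1400165780019 ≈ 4412.4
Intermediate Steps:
r = 6250/7 (r = 2 + (⅐)*6236 = 2 + 6236/7 = 6250/7 ≈ 892.86)
-10335/30033 - 2051/(r/(-6872) - 8379/25022) = -10335/30033 - 2051/((6250/7)/(-6872) - 8379/25022) = -10335*1/30033 - 2051/((6250/7)*(-1/6872) - 8379*1/25022) = -3445/10011 - 2051/(-3125/24052 - 8379/25022) = -3445/10011 - 2051/(-139862729/300914572) = -3445/10011 - 2051*(-300914572/139862729) = -3445/10011 + 617175787172/139862729 = 6178064978277487/1400165780019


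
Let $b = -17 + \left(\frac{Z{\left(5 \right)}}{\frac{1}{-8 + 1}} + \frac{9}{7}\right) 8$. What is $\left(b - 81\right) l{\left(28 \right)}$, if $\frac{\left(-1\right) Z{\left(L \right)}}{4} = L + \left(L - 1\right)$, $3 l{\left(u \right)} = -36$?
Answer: $- \frac{161976}{7} \approx -23139.0$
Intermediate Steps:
$l{\left(u \right)} = -12$ ($l{\left(u \right)} = \frac{1}{3} \left(-36\right) = -12$)
$Z{\left(L \right)} = 4 - 8 L$ ($Z{\left(L \right)} = - 4 \left(L + \left(L - 1\right)\right) = - 4 \left(L + \left(-1 + L\right)\right) = - 4 \left(-1 + 2 L\right) = 4 - 8 L$)
$b = \frac{14065}{7}$ ($b = -17 + \left(\frac{4 - 40}{\frac{1}{-8 + 1}} + \frac{9}{7}\right) 8 = -17 + \left(\frac{4 - 40}{\frac{1}{-7}} + 9 \cdot \frac{1}{7}\right) 8 = -17 + \left(- \frac{36}{- \frac{1}{7}} + \frac{9}{7}\right) 8 = -17 + \left(\left(-36\right) \left(-7\right) + \frac{9}{7}\right) 8 = -17 + \left(252 + \frac{9}{7}\right) 8 = -17 + \frac{1773}{7} \cdot 8 = -17 + \frac{14184}{7} = \frac{14065}{7} \approx 2009.3$)
$\left(b - 81\right) l{\left(28 \right)} = \left(\frac{14065}{7} - 81\right) \left(-12\right) = \frac{13498}{7} \left(-12\right) = - \frac{161976}{7}$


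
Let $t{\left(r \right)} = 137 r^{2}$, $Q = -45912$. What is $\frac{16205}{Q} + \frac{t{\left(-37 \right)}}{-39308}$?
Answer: $- \frac{2311979869}{451177224} \approx -5.1243$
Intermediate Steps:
$\frac{16205}{Q} + \frac{t{\left(-37 \right)}}{-39308} = \frac{16205}{-45912} + \frac{137 \left(-37\right)^{2}}{-39308} = 16205 \left(- \frac{1}{45912}\right) + 137 \cdot 1369 \left(- \frac{1}{39308}\right) = - \frac{16205}{45912} + 187553 \left(- \frac{1}{39308}\right) = - \frac{16205}{45912} - \frac{187553}{39308} = - \frac{2311979869}{451177224}$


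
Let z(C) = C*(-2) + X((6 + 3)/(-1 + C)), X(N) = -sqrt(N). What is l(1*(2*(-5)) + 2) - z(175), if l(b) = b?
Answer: 342 + sqrt(174)/58 ≈ 342.23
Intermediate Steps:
z(C) = -3*sqrt(1/(-1 + C)) - 2*C (z(C) = C*(-2) - sqrt((6 + 3)/(-1 + C)) = -2*C - sqrt(9/(-1 + C)) = -2*C - 3*sqrt(1/(-1 + C)) = -3*sqrt(1/(-1 + C)) - 2*C)
l(1*(2*(-5)) + 2) - z(175) = (1*(2*(-5)) + 2) - (-3/sqrt(-1 + 175) - 2*175) = (1*(-10) + 2) - (-3*sqrt(174)/174 - 350) = (-10 + 2) - (-sqrt(174)/58 - 350) = -8 - (-sqrt(174)/58 - 350) = -8 - (-350 - sqrt(174)/58) = -8 + (350 + sqrt(174)/58) = 342 + sqrt(174)/58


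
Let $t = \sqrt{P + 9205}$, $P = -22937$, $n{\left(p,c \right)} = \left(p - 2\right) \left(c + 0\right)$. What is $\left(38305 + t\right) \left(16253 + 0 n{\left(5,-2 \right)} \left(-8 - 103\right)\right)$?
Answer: $622571165 + 32506 i \sqrt{3433} \approx 6.2257 \cdot 10^{8} + 1.9046 \cdot 10^{6} i$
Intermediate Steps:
$n{\left(p,c \right)} = c \left(-2 + p\right)$ ($n{\left(p,c \right)} = \left(-2 + p\right) c = c \left(-2 + p\right)$)
$t = 2 i \sqrt{3433}$ ($t = \sqrt{-22937 + 9205} = \sqrt{-13732} = 2 i \sqrt{3433} \approx 117.18 i$)
$\left(38305 + t\right) \left(16253 + 0 n{\left(5,-2 \right)} \left(-8 - 103\right)\right) = \left(38305 + 2 i \sqrt{3433}\right) \left(16253 + 0 \left(- 2 \left(-2 + 5\right)\right) \left(-8 - 103\right)\right) = \left(38305 + 2 i \sqrt{3433}\right) \left(16253 + 0 \left(\left(-2\right) 3\right) \left(-111\right)\right) = \left(38305 + 2 i \sqrt{3433}\right) \left(16253 + 0 \left(-6\right) \left(-111\right)\right) = \left(38305 + 2 i \sqrt{3433}\right) \left(16253 + 0 \left(-111\right)\right) = \left(38305 + 2 i \sqrt{3433}\right) \left(16253 + 0\right) = \left(38305 + 2 i \sqrt{3433}\right) 16253 = 622571165 + 32506 i \sqrt{3433}$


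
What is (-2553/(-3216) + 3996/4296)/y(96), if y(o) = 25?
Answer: 330817/4797200 ≈ 0.068960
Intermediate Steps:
(-2553/(-3216) + 3996/4296)/y(96) = (-2553/(-3216) + 3996/4296)/25 = (-2553*(-1/3216) + 3996*(1/4296))*(1/25) = (851/1072 + 333/358)*(1/25) = (330817/191888)*(1/25) = 330817/4797200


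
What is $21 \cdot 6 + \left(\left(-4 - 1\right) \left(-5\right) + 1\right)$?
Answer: $152$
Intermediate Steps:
$21 \cdot 6 + \left(\left(-4 - 1\right) \left(-5\right) + 1\right) = 126 + \left(\left(-4 - 1\right) \left(-5\right) + 1\right) = 126 + \left(\left(-5\right) \left(-5\right) + 1\right) = 126 + \left(25 + 1\right) = 126 + 26 = 152$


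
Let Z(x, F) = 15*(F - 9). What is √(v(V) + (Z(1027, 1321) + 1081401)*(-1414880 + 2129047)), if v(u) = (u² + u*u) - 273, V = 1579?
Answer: 8*√12286885949 ≈ 8.8677e+5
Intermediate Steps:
Z(x, F) = -135 + 15*F (Z(x, F) = 15*(-9 + F) = -135 + 15*F)
v(u) = -273 + 2*u² (v(u) = (u² + u²) - 273 = 2*u² - 273 = -273 + 2*u²)
√(v(V) + (Z(1027, 1321) + 1081401)*(-1414880 + 2129047)) = √((-273 + 2*1579²) + ((-135 + 15*1321) + 1081401)*(-1414880 + 2129047)) = √((-273 + 2*2493241) + ((-135 + 19815) + 1081401)*714167) = √((-273 + 4986482) + (19680 + 1081401)*714167) = √(4986209 + 1101081*714167) = √(4986209 + 786355714527) = √786360700736 = 8*√12286885949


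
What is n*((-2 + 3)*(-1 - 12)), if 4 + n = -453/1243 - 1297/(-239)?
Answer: -4102748/297077 ≈ -13.810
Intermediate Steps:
n = 315596/297077 (n = -4 + (-453/1243 - 1297/(-239)) = -4 + (-453*1/1243 - 1297*(-1/239)) = -4 + (-453/1243 + 1297/239) = -4 + 1503904/297077 = 315596/297077 ≈ 1.0623)
n*((-2 + 3)*(-1 - 12)) = 315596*((-2 + 3)*(-1 - 12))/297077 = 315596*(1*(-13))/297077 = (315596/297077)*(-13) = -4102748/297077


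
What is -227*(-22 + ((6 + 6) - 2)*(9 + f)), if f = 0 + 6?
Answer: -29056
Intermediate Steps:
f = 6
-227*(-22 + ((6 + 6) - 2)*(9 + f)) = -227*(-22 + ((6 + 6) - 2)*(9 + 6)) = -227*(-22 + (12 - 2)*15) = -227*(-22 + 10*15) = -227*(-22 + 150) = -227*128 = -29056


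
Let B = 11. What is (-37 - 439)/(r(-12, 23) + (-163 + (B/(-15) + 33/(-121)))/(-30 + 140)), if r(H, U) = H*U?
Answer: 8639400/5036461 ≈ 1.7154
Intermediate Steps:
(-37 - 439)/(r(-12, 23) + (-163 + (B/(-15) + 33/(-121)))/(-30 + 140)) = (-37 - 439)/(-12*23 + (-163 + (11/(-15) + 33/(-121)))/(-30 + 140)) = -476/(-276 + (-163 + (11*(-1/15) + 33*(-1/121)))/110) = -476/(-276 + (-163 + (-11/15 - 3/11))*(1/110)) = -476/(-276 + (-163 - 166/165)*(1/110)) = -476/(-276 - 27061/165*1/110) = -476/(-276 - 27061/18150) = -476/(-5036461/18150) = -476*(-18150/5036461) = 8639400/5036461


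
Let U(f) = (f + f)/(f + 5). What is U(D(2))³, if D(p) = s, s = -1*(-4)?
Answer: 512/729 ≈ 0.70233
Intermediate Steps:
s = 4
D(p) = 4
U(f) = 2*f/(5 + f) (U(f) = (2*f)/(5 + f) = 2*f/(5 + f))
U(D(2))³ = (2*4/(5 + 4))³ = (2*4/9)³ = (2*4*(⅑))³ = (8/9)³ = 512/729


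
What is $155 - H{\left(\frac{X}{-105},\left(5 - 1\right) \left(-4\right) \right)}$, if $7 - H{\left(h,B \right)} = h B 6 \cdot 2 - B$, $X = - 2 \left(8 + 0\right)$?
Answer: $\frac{4716}{35} \approx 134.74$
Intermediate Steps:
$X = -16$ ($X = \left(-2\right) 8 = -16$)
$H{\left(h,B \right)} = 7 + B - 12 B h$ ($H{\left(h,B \right)} = 7 - \left(h B 6 \cdot 2 - B\right) = 7 - \left(h 6 B 2 - B\right) = 7 - \left(h 12 B - B\right) = 7 - \left(12 B h - B\right) = 7 - \left(- B + 12 B h\right) = 7 + B - 12 B h$)
$155 - H{\left(\frac{X}{-105},\left(5 - 1\right) \left(-4\right) \right)} = 155 - \left(7 + \left(5 - 1\right) \left(-4\right) - 12 \left(5 - 1\right) \left(-4\right) \left(- \frac{16}{-105}\right)\right) = 155 - \left(7 + 4 \left(-4\right) - 12 \cdot 4 \left(-4\right) \left(\left(-16\right) \left(- \frac{1}{105}\right)\right)\right) = 155 - \left(7 - 16 - \left(-192\right) \frac{16}{105}\right) = 155 - \left(7 - 16 + \frac{1024}{35}\right) = 155 - \frac{709}{35} = \frac{4716}{35}$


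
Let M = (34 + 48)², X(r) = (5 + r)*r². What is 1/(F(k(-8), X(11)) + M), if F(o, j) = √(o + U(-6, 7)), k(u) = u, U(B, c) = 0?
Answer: 1681/11303046 - I*√2/22606092 ≈ 0.00014872 - 6.2559e-8*I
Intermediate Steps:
X(r) = r²*(5 + r)
F(o, j) = √o (F(o, j) = √(o + 0) = √o)
M = 6724 (M = 82² = 6724)
1/(F(k(-8), X(11)) + M) = 1/(√(-8) + 6724) = 1/(2*I*√2 + 6724) = 1/(6724 + 2*I*√2)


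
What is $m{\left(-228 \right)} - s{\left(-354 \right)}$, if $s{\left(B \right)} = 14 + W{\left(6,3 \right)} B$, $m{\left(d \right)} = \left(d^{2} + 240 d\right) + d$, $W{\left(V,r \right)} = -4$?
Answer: $-4394$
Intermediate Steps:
$m{\left(d \right)} = d^{2} + 241 d$
$s{\left(B \right)} = 14 - 4 B$
$m{\left(-228 \right)} - s{\left(-354 \right)} = - 228 \left(241 - 228\right) - \left(14 - -1416\right) = \left(-228\right) 13 - \left(14 + 1416\right) = -2964 - 1430 = -4394$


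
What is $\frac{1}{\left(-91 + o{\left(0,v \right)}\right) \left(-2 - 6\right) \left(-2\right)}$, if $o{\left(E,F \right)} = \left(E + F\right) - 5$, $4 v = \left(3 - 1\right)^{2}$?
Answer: $- \frac{1}{1520} \approx -0.00065789$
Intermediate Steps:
$v = 1$ ($v = \frac{\left(3 - 1\right)^{2}}{4} = \frac{2^{2}}{4} = \frac{1}{4} \cdot 4 = 1$)
$o{\left(E,F \right)} = -5 + E + F$
$\frac{1}{\left(-91 + o{\left(0,v \right)}\right) \left(-2 - 6\right) \left(-2\right)} = \frac{1}{\left(-91 + \left(-5 + 0 + 1\right)\right) \left(-2 - 6\right) \left(-2\right)} = \frac{1}{\left(-91 - 4\right) \left(\left(-8\right) \left(-2\right)\right)} = \frac{1}{\left(-95\right) 16} = \frac{1}{-1520} = - \frac{1}{1520}$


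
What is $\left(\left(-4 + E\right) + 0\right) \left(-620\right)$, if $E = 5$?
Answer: $-620$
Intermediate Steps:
$\left(\left(-4 + E\right) + 0\right) \left(-620\right) = \left(\left(-4 + 5\right) + 0\right) \left(-620\right) = \left(1 + 0\right) \left(-620\right) = 1 \left(-620\right) = -620$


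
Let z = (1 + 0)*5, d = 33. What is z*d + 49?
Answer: 214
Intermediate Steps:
z = 5 (z = 1*5 = 5)
z*d + 49 = 5*33 + 49 = 165 + 49 = 214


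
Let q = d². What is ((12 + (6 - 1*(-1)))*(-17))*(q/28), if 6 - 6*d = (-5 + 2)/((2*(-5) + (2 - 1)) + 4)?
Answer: -26163/2800 ≈ -9.3439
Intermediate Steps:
d = 9/10 (d = 1 - (-5 + 2)/(6*((2*(-5) + (2 - 1)) + 4)) = 1 - (-1)/(2*((-10 + 1) + 4)) = 1 - (-1)/(2*(-9 + 4)) = 1 - (-1)/(2*(-5)) = 1 - (-1)*(-1)/(2*5) = 1 - ⅙*⅗ = 1 - ⅒ = 9/10 ≈ 0.90000)
q = 81/100 (q = (9/10)² = 81/100 ≈ 0.81000)
((12 + (6 - 1*(-1)))*(-17))*(q/28) = ((12 + (6 - 1*(-1)))*(-17))*((81/100)/28) = ((12 + (6 + 1))*(-17))*((81/100)*(1/28)) = ((12 + 7)*(-17))*(81/2800) = (19*(-17))*(81/2800) = -323*81/2800 = -26163/2800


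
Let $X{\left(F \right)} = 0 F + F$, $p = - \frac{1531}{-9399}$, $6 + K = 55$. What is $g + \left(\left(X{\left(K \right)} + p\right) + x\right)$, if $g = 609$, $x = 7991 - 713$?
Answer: $\frac{74591995}{9399} \approx 7936.2$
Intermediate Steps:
$K = 49$ ($K = -6 + 55 = 49$)
$x = 7278$
$p = \frac{1531}{9399}$ ($p = \left(-1531\right) \left(- \frac{1}{9399}\right) = \frac{1531}{9399} \approx 0.16289$)
$X{\left(F \right)} = F$ ($X{\left(F \right)} = 0 + F = F$)
$g + \left(\left(X{\left(K \right)} + p\right) + x\right) = 609 + \left(\left(49 + \frac{1531}{9399}\right) + 7278\right) = 609 + \left(\frac{462082}{9399} + 7278\right) = 609 + \frac{68868004}{9399} = \frac{74591995}{9399}$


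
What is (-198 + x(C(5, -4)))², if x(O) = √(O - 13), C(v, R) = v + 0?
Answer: 39196 - 792*I*√2 ≈ 39196.0 - 1120.1*I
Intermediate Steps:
C(v, R) = v
x(O) = √(-13 + O)
(-198 + x(C(5, -4)))² = (-198 + √(-13 + 5))² = (-198 + √(-8))² = (-198 + 2*I*√2)²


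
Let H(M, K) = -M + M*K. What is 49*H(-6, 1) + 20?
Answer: 20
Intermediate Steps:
H(M, K) = -M + K*M
49*H(-6, 1) + 20 = 49*(-6*(-1 + 1)) + 20 = 49*(-6*0) + 20 = 49*0 + 20 = 0 + 20 = 20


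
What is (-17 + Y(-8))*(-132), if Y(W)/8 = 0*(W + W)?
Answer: 2244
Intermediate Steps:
Y(W) = 0 (Y(W) = 8*(0*(W + W)) = 8*(0*(2*W)) = 8*0 = 0)
(-17 + Y(-8))*(-132) = (-17 + 0)*(-132) = -17*(-132) = 2244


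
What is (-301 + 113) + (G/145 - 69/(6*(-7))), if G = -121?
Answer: -379999/2030 ≈ -187.19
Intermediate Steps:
(-301 + 113) + (G/145 - 69/(6*(-7))) = (-301 + 113) + (-121/145 - 69/(6*(-7))) = -188 + (-121*1/145 - 69/(-42)) = -188 + (-121/145 - 69*(-1/42)) = -188 + (-121/145 + 23/14) = -188 + 1641/2030 = -379999/2030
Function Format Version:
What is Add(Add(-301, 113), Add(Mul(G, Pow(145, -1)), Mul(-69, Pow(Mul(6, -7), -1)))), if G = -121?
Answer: Rational(-379999, 2030) ≈ -187.19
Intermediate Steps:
Add(Add(-301, 113), Add(Mul(G, Pow(145, -1)), Mul(-69, Pow(Mul(6, -7), -1)))) = Add(Add(-301, 113), Add(Mul(-121, Pow(145, -1)), Mul(-69, Pow(Mul(6, -7), -1)))) = Add(-188, Add(Mul(-121, Rational(1, 145)), Mul(-69, Pow(-42, -1)))) = Add(-188, Add(Rational(-121, 145), Mul(-69, Rational(-1, 42)))) = Add(-188, Add(Rational(-121, 145), Rational(23, 14))) = Add(-188, Rational(1641, 2030)) = Rational(-379999, 2030)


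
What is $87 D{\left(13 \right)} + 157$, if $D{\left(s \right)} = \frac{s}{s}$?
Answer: $244$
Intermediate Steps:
$D{\left(s \right)} = 1$
$87 D{\left(13 \right)} + 157 = 87 \cdot 1 + 157 = 87 + 157 = 244$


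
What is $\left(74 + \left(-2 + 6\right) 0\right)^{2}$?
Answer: $5476$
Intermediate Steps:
$\left(74 + \left(-2 + 6\right) 0\right)^{2} = \left(74 + 4 \cdot 0\right)^{2} = \left(74 + 0\right)^{2} = 74^{2} = 5476$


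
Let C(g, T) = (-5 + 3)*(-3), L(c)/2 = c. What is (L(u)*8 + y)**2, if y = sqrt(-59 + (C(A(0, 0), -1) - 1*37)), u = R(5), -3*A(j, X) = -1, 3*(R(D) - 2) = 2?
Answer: 15574/9 + 256*I*sqrt(10) ≈ 1730.4 + 809.54*I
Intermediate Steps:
R(D) = 8/3 (R(D) = 2 + (1/3)*2 = 2 + 2/3 = 8/3)
A(j, X) = 1/3 (A(j, X) = -1/3*(-1) = 1/3)
u = 8/3 ≈ 2.6667
L(c) = 2*c
C(g, T) = 6 (C(g, T) = -2*(-3) = 6)
y = 3*I*sqrt(10) (y = sqrt(-59 + (6 - 1*37)) = sqrt(-59 + (6 - 37)) = sqrt(-59 - 31) = sqrt(-90) = 3*I*sqrt(10) ≈ 9.4868*I)
(L(u)*8 + y)**2 = ((2*(8/3))*8 + 3*I*sqrt(10))**2 = ((16/3)*8 + 3*I*sqrt(10))**2 = (128/3 + 3*I*sqrt(10))**2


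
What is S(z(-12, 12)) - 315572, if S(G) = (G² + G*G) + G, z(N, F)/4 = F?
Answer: -310916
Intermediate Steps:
z(N, F) = 4*F
S(G) = G + 2*G² (S(G) = (G² + G²) + G = 2*G² + G = G + 2*G²)
S(z(-12, 12)) - 315572 = (4*12)*(1 + 2*(4*12)) - 315572 = 48*(1 + 2*48) - 315572 = 48*(1 + 96) - 315572 = 48*97 - 315572 = 4656 - 315572 = -310916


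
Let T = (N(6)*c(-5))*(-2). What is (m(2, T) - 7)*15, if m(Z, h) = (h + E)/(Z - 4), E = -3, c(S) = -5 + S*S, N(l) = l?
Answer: 3435/2 ≈ 1717.5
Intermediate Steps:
c(S) = -5 + S**2
T = -240 (T = (6*(-5 + (-5)**2))*(-2) = (6*(-5 + 25))*(-2) = (6*20)*(-2) = 120*(-2) = -240)
m(Z, h) = (-3 + h)/(-4 + Z) (m(Z, h) = (h - 3)/(Z - 4) = (-3 + h)/(-4 + Z))
(m(2, T) - 7)*15 = ((-3 - 240)/(-4 + 2) - 7)*15 = (-243/(-2) - 7)*15 = (-1/2*(-243) - 7)*15 = (243/2 - 7)*15 = (229/2)*15 = 3435/2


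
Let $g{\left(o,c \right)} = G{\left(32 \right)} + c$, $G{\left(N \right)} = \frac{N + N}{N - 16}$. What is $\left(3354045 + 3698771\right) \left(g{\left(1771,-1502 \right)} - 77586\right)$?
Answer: $-557764900544$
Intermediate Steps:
$G{\left(N \right)} = \frac{2 N}{-16 + N}$
$g{\left(o,c \right)} = 4 + c$ ($g{\left(o,c \right)} = 2 \cdot 32 \frac{1}{-16 + 32} + c = 2 \cdot 32 \cdot \frac{1}{16} + c = 4 + c$)
$\left(3354045 + 3698771\right) \left(g{\left(1771,-1502 \right)} - 77586\right) = \left(3354045 + 3698771\right) \left(\left(4 - 1502\right) - 77586\right) = 7052816 \left(-1498 - 77586\right) = 7052816 \left(-79084\right) = -557764900544$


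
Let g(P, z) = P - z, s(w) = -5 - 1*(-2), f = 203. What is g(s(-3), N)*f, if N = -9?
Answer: 1218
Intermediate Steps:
s(w) = -3 (s(w) = -5 + 2 = -3)
g(s(-3), N)*f = (-3 - 1*(-9))*203 = (-3 + 9)*203 = 6*203 = 1218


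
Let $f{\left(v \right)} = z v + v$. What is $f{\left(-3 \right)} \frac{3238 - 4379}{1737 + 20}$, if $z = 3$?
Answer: $\frac{1956}{251} \approx 7.7928$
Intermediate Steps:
$f{\left(v \right)} = 4 v$ ($f{\left(v \right)} = 3 v + v = 4 v$)
$f{\left(-3 \right)} \frac{3238 - 4379}{1737 + 20} = 4 \left(-3\right) \frac{3238 - 4379}{1737 + 20} = - 12 \left(- \frac{1141}{1757}\right) = - 12 \left(\left(-1141\right) \frac{1}{1757}\right) = \left(-12\right) \left(- \frac{163}{251}\right) = \frac{1956}{251}$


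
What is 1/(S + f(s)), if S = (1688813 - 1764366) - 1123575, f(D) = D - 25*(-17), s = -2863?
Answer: -1/1201566 ≈ -8.3225e-7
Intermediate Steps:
f(D) = 425 + D (f(D) = D + 425 = 425 + D)
S = -1199128 (S = -75553 - 1123575 = -1199128)
1/(S + f(s)) = 1/(-1199128 + (425 - 2863)) = 1/(-1199128 - 2438) = 1/(-1201566) = -1/1201566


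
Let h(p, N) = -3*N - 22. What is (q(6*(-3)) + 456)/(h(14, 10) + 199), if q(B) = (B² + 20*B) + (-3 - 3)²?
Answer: 152/49 ≈ 3.1020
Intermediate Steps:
h(p, N) = -22 - 3*N
q(B) = 36 + B² + 20*B (q(B) = (B² + 20*B) + (-6)² = (B² + 20*B) + 36 = 36 + B² + 20*B)
(q(6*(-3)) + 456)/(h(14, 10) + 199) = ((36 + (6*(-3))² + 20*(6*(-3))) + 456)/((-22 - 3*10) + 199) = ((36 + (-18)² + 20*(-18)) + 456)/((-22 - 30) + 199) = ((36 + 324 - 360) + 456)/(-52 + 199) = (0 + 456)/147 = 456*(1/147) = 152/49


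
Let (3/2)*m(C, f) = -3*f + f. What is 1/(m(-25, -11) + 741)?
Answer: 3/2267 ≈ 0.0013233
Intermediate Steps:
m(C, f) = -4*f/3 (m(C, f) = 2*(-3*f + f)/3 = 2*(-2*f)/3 = -4*f/3)
1/(m(-25, -11) + 741) = 1/(-4/3*(-11) + 741) = 1/(44/3 + 741) = 1/(2267/3) = 3/2267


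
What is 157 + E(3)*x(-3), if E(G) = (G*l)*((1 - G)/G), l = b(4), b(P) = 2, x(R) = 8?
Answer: 125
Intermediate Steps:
l = 2
E(G) = 2 - 2*G (E(G) = (G*2)*((1 - G)/G) = (2*G)*((1 - G)/G) = 2 - 2*G)
157 + E(3)*x(-3) = 157 + (2 - 2*3)*8 = 157 + (2 - 6)*8 = 157 - 4*8 = 157 - 32 = 125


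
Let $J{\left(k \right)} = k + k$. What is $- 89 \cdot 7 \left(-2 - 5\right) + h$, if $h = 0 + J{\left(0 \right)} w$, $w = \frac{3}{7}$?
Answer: $4361$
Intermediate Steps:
$J{\left(k \right)} = 2 k$
$w = \frac{3}{7}$ ($w = 3 \cdot \frac{1}{7} = \frac{3}{7} \approx 0.42857$)
$h = 0$ ($h = 0 + 2 \cdot 0 \cdot \frac{3}{7} = 0 + 0 \cdot \frac{3}{7} = 0 + 0 = 0$)
$- 89 \cdot 7 \left(-2 - 5\right) + h = - 89 \cdot 7 \left(-2 - 5\right) + 0 = - 89 \cdot 7 \left(-7\right) + 0 = \left(-89\right) \left(-49\right) + 0 = 4361 + 0 = 4361$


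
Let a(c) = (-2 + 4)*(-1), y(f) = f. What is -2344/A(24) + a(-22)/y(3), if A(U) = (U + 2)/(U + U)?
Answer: -168794/39 ≈ -4328.1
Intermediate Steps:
A(U) = (2 + U)/(2*U) (A(U) = (2 + U)/((2*U)) = (2 + U)*(1/(2*U)) = (2 + U)/(2*U))
a(c) = -2 (a(c) = 2*(-1) = -2)
-2344/A(24) + a(-22)/y(3) = -2344*48/(2 + 24) - 2/3 = -2344/((½)*(1/24)*26) - 2*⅓ = -2344/13/24 - ⅔ = -2344*24/13 - ⅔ = -56256/13 - ⅔ = -168794/39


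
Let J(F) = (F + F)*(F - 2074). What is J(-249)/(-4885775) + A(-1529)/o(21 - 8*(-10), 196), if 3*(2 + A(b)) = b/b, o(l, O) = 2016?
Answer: -305264429/1284746400 ≈ -0.23761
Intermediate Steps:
A(b) = -5/3 (A(b) = -2 + (b/b)/3 = -2 + (⅓)*1 = -2 + ⅓ = -5/3)
J(F) = 2*F*(-2074 + F) (J(F) = (2*F)*(-2074 + F) = 2*F*(-2074 + F))
J(-249)/(-4885775) + A(-1529)/o(21 - 8*(-10), 196) = (2*(-249)*(-2074 - 249))/(-4885775) - 5/3/2016 = (2*(-249)*(-2323))*(-1/4885775) - 5/3*1/2016 = 1156854*(-1/4885775) - 5/6048 = -50298/212425 - 5/6048 = -305264429/1284746400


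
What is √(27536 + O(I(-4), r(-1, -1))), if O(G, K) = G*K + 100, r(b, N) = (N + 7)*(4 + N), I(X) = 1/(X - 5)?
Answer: √27634 ≈ 166.23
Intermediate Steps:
I(X) = 1/(-5 + X)
r(b, N) = (4 + N)*(7 + N) (r(b, N) = (7 + N)*(4 + N) = (4 + N)*(7 + N))
O(G, K) = 100 + G*K
√(27536 + O(I(-4), r(-1, -1))) = √(27536 + (100 + (28 + (-1)² + 11*(-1))/(-5 - 4))) = √(27536 + (100 + (28 + 1 - 11)/(-9))) = √(27536 + (100 - ⅑*18)) = √(27536 + (100 - 2)) = √(27536 + 98) = √27634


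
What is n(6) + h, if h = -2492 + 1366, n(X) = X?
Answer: -1120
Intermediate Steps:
h = -1126
n(6) + h = 6 - 1126 = -1120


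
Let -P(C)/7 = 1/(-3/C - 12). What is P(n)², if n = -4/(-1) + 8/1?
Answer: 16/49 ≈ 0.32653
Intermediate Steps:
n = 12 (n = -4*(-1) + 8*1 = 4 + 8 = 12)
P(C) = -7/(-12 - 3/C) (P(C) = -7/(-3/C - 12) = -7/(-12 - 3/C))
P(n)² = ((7/3)*12/(1 + 4*12))² = ((7/3)*12/(1 + 48))² = ((7/3)*12/49)² = ((7/3)*12*(1/49))² = (4/7)² = 16/49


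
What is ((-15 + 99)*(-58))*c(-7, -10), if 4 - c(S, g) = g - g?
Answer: -19488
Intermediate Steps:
c(S, g) = 4 (c(S, g) = 4 - (g - g) = 4 - 1*0 = 4 + 0 = 4)
((-15 + 99)*(-58))*c(-7, -10) = ((-15 + 99)*(-58))*4 = (84*(-58))*4 = -4872*4 = -19488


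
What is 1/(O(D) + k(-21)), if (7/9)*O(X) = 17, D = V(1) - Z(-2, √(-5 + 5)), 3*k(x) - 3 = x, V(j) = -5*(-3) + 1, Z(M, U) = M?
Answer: 7/111 ≈ 0.063063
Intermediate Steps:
V(j) = 16 (V(j) = 15 + 1 = 16)
k(x) = 1 + x/3
D = 18 (D = 16 - 1*(-2) = 16 + 2 = 18)
O(X) = 153/7 (O(X) = (9/7)*17 = 153/7)
1/(O(D) + k(-21)) = 1/(153/7 + (1 + (⅓)*(-21))) = 1/(153/7 + (1 - 7)) = 1/(153/7 - 6) = 1/(111/7) = 7/111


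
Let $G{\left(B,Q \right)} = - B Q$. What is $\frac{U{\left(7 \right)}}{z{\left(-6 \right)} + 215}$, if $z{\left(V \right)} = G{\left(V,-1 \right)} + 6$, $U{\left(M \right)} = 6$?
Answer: $\frac{6}{215} \approx 0.027907$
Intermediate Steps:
$G{\left(B,Q \right)} = - B Q$
$z{\left(V \right)} = 6 + V$ ($z{\left(V \right)} = \left(-1\right) V \left(-1\right) + 6 = V + 6 = 6 + V$)
$\frac{U{\left(7 \right)}}{z{\left(-6 \right)} + 215} = \frac{6}{\left(6 - 6\right) + 215} = \frac{6}{0 + 215} = \frac{6}{215}$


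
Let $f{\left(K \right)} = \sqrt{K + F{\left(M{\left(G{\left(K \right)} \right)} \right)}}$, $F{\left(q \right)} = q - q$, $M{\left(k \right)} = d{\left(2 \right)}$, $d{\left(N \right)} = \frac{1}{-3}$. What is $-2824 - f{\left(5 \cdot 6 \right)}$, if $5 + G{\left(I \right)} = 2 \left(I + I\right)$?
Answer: $-2824 - \sqrt{30} \approx -2829.5$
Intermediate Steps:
$G{\left(I \right)} = -5 + 4 I$ ($G{\left(I \right)} = -5 + 2 \left(I + I\right) = -5 + 2 \cdot 2 I = -5 + 4 I$)
$d{\left(N \right)} = - \frac{1}{3}$
$M{\left(k \right)} = - \frac{1}{3}$
$F{\left(q \right)} = 0$
$f{\left(K \right)} = \sqrt{K}$ ($f{\left(K \right)} = \sqrt{K + 0} = \sqrt{K}$)
$-2824 - f{\left(5 \cdot 6 \right)} = -2824 - \sqrt{5 \cdot 6} = -2824 - \sqrt{30}$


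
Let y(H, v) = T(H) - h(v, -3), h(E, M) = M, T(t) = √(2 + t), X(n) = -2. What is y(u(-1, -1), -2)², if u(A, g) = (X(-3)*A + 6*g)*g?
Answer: (3 + √6)² ≈ 29.697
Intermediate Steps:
u(A, g) = g*(-2*A + 6*g) (u(A, g) = (-2*A + 6*g)*g = g*(-2*A + 6*g))
y(H, v) = 3 + √(2 + H) (y(H, v) = √(2 + H) - 1*(-3) = √(2 + H) + 3 = 3 + √(2 + H))
y(u(-1, -1), -2)² = (3 + √(2 + 2*(-1)*(-1*(-1) + 3*(-1))))² = (3 + √(2 + 2*(-1)*(1 - 3)))² = (3 + √(2 + 2*(-1)*(-2)))² = (3 + √(2 + 4))² = (3 + √6)²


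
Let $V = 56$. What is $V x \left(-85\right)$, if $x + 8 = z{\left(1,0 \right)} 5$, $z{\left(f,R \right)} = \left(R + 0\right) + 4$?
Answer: $-57120$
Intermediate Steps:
$z{\left(f,R \right)} = 4 + R$ ($z{\left(f,R \right)} = R + 4 = 4 + R$)
$x = 12$ ($x = -8 + \left(4 + 0\right) 5 = -8 + 4 \cdot 5 = -8 + 20 = 12$)
$V x \left(-85\right) = 56 \cdot 12 \left(-85\right) = 672 \left(-85\right) = -57120$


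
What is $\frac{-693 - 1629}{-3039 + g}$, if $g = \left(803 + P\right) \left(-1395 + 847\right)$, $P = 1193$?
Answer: $\frac{2322}{1096847} \approx 0.002117$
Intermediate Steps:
$g = -1093808$ ($g = \left(803 + 1193\right) \left(-1395 + 847\right) = 1996 \left(-548\right) = -1093808$)
$\frac{-693 - 1629}{-3039 + g} = \frac{-693 - 1629}{-3039 - 1093808} = - \frac{2322}{-1096847} = \left(-2322\right) \left(- \frac{1}{1096847}\right) = \frac{2322}{1096847}$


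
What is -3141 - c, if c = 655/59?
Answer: -185974/59 ≈ -3152.1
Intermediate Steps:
c = 655/59 (c = 655*(1/59) = 655/59 ≈ 11.102)
-3141 - c = -3141 - 1*655/59 = -3141 - 655/59 = -185974/59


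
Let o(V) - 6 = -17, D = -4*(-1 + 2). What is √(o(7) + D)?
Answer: I*√15 ≈ 3.873*I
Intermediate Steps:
D = -4 (D = -4*1 = -4)
o(V) = -11 (o(V) = 6 - 17 = -11)
√(o(7) + D) = √(-11 - 4) = √(-15) = I*√15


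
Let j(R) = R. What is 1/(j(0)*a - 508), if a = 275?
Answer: -1/508 ≈ -0.0019685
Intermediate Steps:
1/(j(0)*a - 508) = 1/(0*275 - 508) = 1/(0 - 508) = 1/(-508) = -1/508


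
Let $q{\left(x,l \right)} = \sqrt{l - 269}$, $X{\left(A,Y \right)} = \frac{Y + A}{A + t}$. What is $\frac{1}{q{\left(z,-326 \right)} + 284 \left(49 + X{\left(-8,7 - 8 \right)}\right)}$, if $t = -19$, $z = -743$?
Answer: $\frac{126096}{1766694379} - \frac{9 i \sqrt{595}}{1766694379} \approx 7.1374 \cdot 10^{-5} - 1.2426 \cdot 10^{-7} i$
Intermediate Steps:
$X{\left(A,Y \right)} = \frac{A + Y}{-19 + A}$ ($X{\left(A,Y \right)} = \frac{Y + A}{A - 19} = \frac{A + Y}{-19 + A}$)
$q{\left(x,l \right)} = \sqrt{-269 + l}$
$\frac{1}{q{\left(z,-326 \right)} + 284 \left(49 + X{\left(-8,7 - 8 \right)}\right)} = \frac{1}{\sqrt{-269 - 326} + 284 \left(49 + \frac{-8 + \left(7 - 8\right)}{-19 - 8}\right)} = \frac{1}{\sqrt{-595} + 284 \left(49 + \frac{-8 + \left(7 - 8\right)}{-27}\right)} = \frac{1}{i \sqrt{595} + 284 \left(49 - \frac{-8 - 1}{27}\right)} = \frac{1}{i \sqrt{595} + 284 \left(49 - - \frac{1}{3}\right)} = \frac{1}{i \sqrt{595} + 284 \left(49 + \frac{1}{3}\right)} = \frac{1}{i \sqrt{595} + 284 \cdot \frac{148}{3}} = \frac{1}{i \sqrt{595} + \frac{42032}{3}} = \frac{1}{\frac{42032}{3} + i \sqrt{595}}$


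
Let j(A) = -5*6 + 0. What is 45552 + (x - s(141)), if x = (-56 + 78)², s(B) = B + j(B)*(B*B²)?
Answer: 84142525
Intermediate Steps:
j(A) = -30 (j(A) = -30 + 0 = -30)
s(B) = B - 30*B³ (s(B) = B - 30*B*B² = B - 30*B³)
x = 484 (x = 22² = 484)
45552 + (x - s(141)) = 45552 + (484 - (141 - 30*141³)) = 45552 + (484 - (141 - 30*2803221)) = 45552 + (484 - (141 - 84096630)) = 45552 + (484 - 1*(-84096489)) = 45552 + (484 + 84096489) = 45552 + 84096973 = 84142525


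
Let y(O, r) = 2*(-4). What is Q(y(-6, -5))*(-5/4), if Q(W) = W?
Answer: 10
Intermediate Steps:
y(O, r) = -8
Q(y(-6, -5))*(-5/4) = -(-40)/4 = -8*(-5/4) = 10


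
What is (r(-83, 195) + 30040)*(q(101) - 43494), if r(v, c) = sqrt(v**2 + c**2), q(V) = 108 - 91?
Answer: -1306049080 - 43477*sqrt(44914) ≈ -1.3153e+9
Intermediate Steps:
q(V) = 17
r(v, c) = sqrt(c**2 + v**2)
(r(-83, 195) + 30040)*(q(101) - 43494) = (sqrt(195**2 + (-83)**2) + 30040)*(17 - 43494) = (sqrt(38025 + 6889) + 30040)*(-43477) = (sqrt(44914) + 30040)*(-43477) = (30040 + sqrt(44914))*(-43477) = -1306049080 - 43477*sqrt(44914)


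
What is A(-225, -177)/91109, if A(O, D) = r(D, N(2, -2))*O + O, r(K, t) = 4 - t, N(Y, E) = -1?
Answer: -1350/91109 ≈ -0.014817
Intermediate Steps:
A(O, D) = 6*O (A(O, D) = (4 - 1*(-1))*O + O = (4 + 1)*O + O = 5*O + O = 6*O)
A(-225, -177)/91109 = (6*(-225))/91109 = -1350*1/91109 = -1350/91109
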